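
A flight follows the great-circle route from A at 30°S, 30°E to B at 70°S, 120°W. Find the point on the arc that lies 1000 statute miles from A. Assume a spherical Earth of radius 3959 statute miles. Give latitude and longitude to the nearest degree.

Write both endpoints as unit vectors p₁, p₂ with components (cos φ cos λ, cos φ sin λ, sin φ).
The central angle between the endpoints is δ = arccos(p₁·p₂) ≈ 1.356 rad (77.7°). The total great-circle distance is δ·R ≈ 1.356 × 3959 ≈ 5368 mi, so the target fraction is f = 1000/5368 ≈ 0.186.
Interpolate at f ≈ 0.186 with slerp weights a = sin((1−f)δ)/sin δ ≈ 0.914, b = sin(fδ)/sin δ ≈ 0.256.
p = a·p₁ + b·p₂ ≈ (0.642, 0.320, -0.697); φ = arcsin(p_z) ≈ -44.20°, λ = atan2(p_y, p_x) ≈ 26.50°.

≈ 44°S, 27°E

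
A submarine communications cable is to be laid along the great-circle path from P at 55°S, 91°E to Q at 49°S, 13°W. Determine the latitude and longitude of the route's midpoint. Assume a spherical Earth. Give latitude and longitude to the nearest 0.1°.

≈ 64.2°S, 34.1°E

Write both endpoints as unit vectors p₁, p₂ with components (cos φ cos λ, cos φ sin λ, sin φ).
The central angle between the endpoints is δ = arccos(p₁·p₂) ≈ 1.016 rad (58.2°).
Interpolate at f = 1/2 with slerp weights a = sin((1−f)δ)/sin δ ≈ 0.572, b = sin(fδ)/sin δ ≈ 0.572.
p = a·p₁ + b·p₂ ≈ (0.360, 0.244, -0.901); φ = arcsin(p_z) ≈ -64.23°, λ = atan2(p_y, p_x) ≈ 34.09°.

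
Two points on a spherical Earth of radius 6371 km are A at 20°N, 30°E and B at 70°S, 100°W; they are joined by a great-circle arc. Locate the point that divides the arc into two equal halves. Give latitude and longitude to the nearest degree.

The haversine formula gives a central angle δ ≈ 2.127 rad (121.9°) between the endpoints.
Interpolate at f = 1/2 with slerp weights a = sin((1−f)δ)/sin δ ≈ 1.029, b = sin(fδ)/sin δ ≈ 1.029.
p = a·p₁ + b·p₂ ≈ (0.776, 0.137, -0.615); φ = arcsin(p_z) ≈ -37.96°, λ = atan2(p_y, p_x) ≈ 10.00°.

≈ 38°S, 10°E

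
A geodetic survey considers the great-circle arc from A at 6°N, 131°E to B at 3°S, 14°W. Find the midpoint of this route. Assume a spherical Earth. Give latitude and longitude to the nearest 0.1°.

≈ 5.0°N, 58.1°E

Write both endpoints as unit vectors p₁, p₂ with components (cos φ cos λ, cos φ sin λ, sin φ).
The central angle between the endpoints is δ = arccos(p₁·p₂) ≈ 2.530 rad (145.0°).
Interpolate at f = 1/2 with slerp weights a = sin((1−f)δ)/sin δ ≈ 1.662, b = sin(fδ)/sin δ ≈ 1.662.
p = a·p₁ + b·p₂ ≈ (0.526, 0.846, 0.087); φ = arcsin(p_z) ≈ 4.98°, λ = atan2(p_y, p_x) ≈ 58.13°.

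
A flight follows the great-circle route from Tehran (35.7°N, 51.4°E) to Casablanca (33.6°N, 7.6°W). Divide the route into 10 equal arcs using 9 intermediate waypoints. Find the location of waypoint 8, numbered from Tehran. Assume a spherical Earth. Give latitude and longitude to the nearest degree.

From cos δ = sin φ₁ sin φ₂ + cos φ₁ cos φ₂ cos Δλ, the central angle is δ ≈ 0.835 rad (47.8°).
Interpolate at f = 8/10 with slerp weights a = sin((1−f)δ)/sin δ ≈ 0.224, b = sin(fδ)/sin δ ≈ 0.836.
p = a·p₁ + b·p₂ ≈ (0.803, 0.050, 0.593); φ = arcsin(p_z) ≈ 36.39°, λ = atan2(p_y, p_x) ≈ 3.58°.

≈ 36°N, 4°E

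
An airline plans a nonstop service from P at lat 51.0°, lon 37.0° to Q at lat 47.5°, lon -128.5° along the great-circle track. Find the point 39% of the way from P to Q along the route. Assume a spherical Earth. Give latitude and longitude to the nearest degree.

Write both endpoints as unit vectors p₁, p₂ with components (cos φ cos λ, cos φ sin λ, sin φ).
The central angle between the endpoints is δ = arccos(p₁·p₂) ≈ 1.409 rad (80.7°).
Interpolate at f = 0.39 with slerp weights a = sin((1−f)δ)/sin δ ≈ 0.767, b = sin(fδ)/sin δ ≈ 0.529.
p = a·p₁ + b·p₂ ≈ (0.163, 0.011, 0.987); φ = arcsin(p_z) ≈ 80.59°, λ = atan2(p_y, p_x) ≈ 3.82°.

≈ lat 81°, lon 4°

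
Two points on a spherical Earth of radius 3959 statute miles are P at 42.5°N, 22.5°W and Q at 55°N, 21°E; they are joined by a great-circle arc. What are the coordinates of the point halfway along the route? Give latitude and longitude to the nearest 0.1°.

From cos δ = sin φ₁ sin φ₂ + cos φ₁ cos φ₂ cos Δλ, the central angle is δ ≈ 0.535 rad (30.7°).
Interpolate at f = 1/2 with slerp weights a = sin((1−f)δ)/sin δ ≈ 0.518, b = sin(fδ)/sin δ ≈ 0.518.
p = a·p₁ + b·p₂ ≈ (0.631, -0.040, 0.775); φ = arcsin(p_z) ≈ 50.80°, λ = atan2(p_y, p_x) ≈ -3.60°.

≈ 50.8°N, 3.6°W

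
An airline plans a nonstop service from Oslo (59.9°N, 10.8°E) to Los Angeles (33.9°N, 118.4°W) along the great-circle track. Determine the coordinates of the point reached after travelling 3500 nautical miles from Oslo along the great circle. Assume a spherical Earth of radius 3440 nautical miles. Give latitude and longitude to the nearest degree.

Convert each endpoint to a unit vector on the sphere (x = cos φ cos λ, y = cos φ sin λ, z = sin φ).
The central angle between the endpoints is δ = arccos(p₁·p₂) ≈ 1.350 rad (77.3°). The total great-circle distance is δ·R ≈ 1.350 × 3440 ≈ 4642 nmi, so the target fraction is f = 3500/4642 ≈ 0.754.
Interpolate at f ≈ 0.754 with slerp weights a = sin((1−f)δ)/sin δ ≈ 0.334, b = sin(fδ)/sin δ ≈ 0.872.
p = a·p₁ + b·p₂ ≈ (-0.180, -0.605, 0.775); φ = arcsin(p_z) ≈ 50.85°, λ = atan2(p_y, p_x) ≈ -106.53°.

≈ 51°N, 107°W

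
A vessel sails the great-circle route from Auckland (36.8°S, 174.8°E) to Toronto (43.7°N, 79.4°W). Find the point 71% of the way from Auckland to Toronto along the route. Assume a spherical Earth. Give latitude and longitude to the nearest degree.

The haversine formula gives a central angle δ ≈ 2.179 rad (124.9°) between the endpoints.
Interpolate at f = 0.71 with slerp weights a = sin((1−f)δ)/sin δ ≈ 0.720, b = sin(fδ)/sin δ ≈ 1.218.
p = a·p₁ + b·p₂ ≈ (-0.412, -0.813, 0.410); φ = arcsin(p_z) ≈ 24.23°, λ = atan2(p_y, p_x) ≈ -116.86°.

≈ 24°N, 117°W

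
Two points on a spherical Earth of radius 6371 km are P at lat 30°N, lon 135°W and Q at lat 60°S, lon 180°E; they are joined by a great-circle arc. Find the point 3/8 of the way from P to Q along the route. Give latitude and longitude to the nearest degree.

≈ lat 5°S, lon 147°W

Write both endpoints as unit vectors p₁, p₂ with components (cos φ cos λ, cos φ sin λ, sin φ).
The central angle between the endpoints is δ = arccos(p₁·p₂) ≈ 1.698 rad (97.3°).
Interpolate at f = 3/8 with slerp weights a = sin((1−f)δ)/sin δ ≈ 0.880, b = sin(fδ)/sin δ ≈ 0.599.
p = a·p₁ + b·p₂ ≈ (-0.839, -0.539, -0.079); φ = arcsin(p_z) ≈ -4.54°, λ = atan2(p_y, p_x) ≈ -147.27°.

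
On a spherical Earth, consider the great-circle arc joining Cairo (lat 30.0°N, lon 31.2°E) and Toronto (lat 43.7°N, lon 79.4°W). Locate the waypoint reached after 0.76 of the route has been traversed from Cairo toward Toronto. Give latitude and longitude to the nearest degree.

The haversine formula gives a central angle δ ≈ 1.445 rad (82.8°) between the endpoints.
Interpolate at f = 0.76 with slerp weights a = sin((1−f)δ)/sin δ ≈ 0.343, b = sin(fδ)/sin δ ≈ 0.898.
p = a·p₁ + b·p₂ ≈ (0.373, -0.484, 0.791); φ = arcsin(p_z) ≈ 52.32°, λ = atan2(p_y, p_x) ≈ -52.37°.

≈ lat 52°N, lon 52°W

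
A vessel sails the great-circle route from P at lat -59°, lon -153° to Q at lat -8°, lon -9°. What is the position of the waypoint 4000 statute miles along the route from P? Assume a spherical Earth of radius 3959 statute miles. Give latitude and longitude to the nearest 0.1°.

≈ lat -53.3°, lon -32.6°

Convert each endpoint to a unit vector on the sphere (x = cos φ cos λ, y = cos φ sin λ, z = sin φ).
The central angle between the endpoints is δ = arccos(p₁·p₂) ≈ 1.868 rad (107.1°). The total great-circle distance is δ·R ≈ 1.868 × 3959 ≈ 7397 mi, so the target fraction is f = 4000/7397 ≈ 0.541.
Interpolate at f ≈ 0.541 with slerp weights a = sin((1−f)δ)/sin δ ≈ 0.791, b = sin(fδ)/sin δ ≈ 0.886.
p = a·p₁ + b·p₂ ≈ (0.503, -0.322, -0.802); φ = arcsin(p_z) ≈ -53.29°, λ = atan2(p_y, p_x) ≈ -32.63°.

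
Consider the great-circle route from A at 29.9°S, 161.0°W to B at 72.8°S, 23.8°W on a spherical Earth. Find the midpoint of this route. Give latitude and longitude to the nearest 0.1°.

≈ 64.9°S, 143.8°W

Convert each endpoint to a unit vector on the sphere (x = cos φ cos λ, y = cos φ sin λ, z = sin φ).
The central angle between the endpoints is δ = arccos(p₁·p₂) ≈ 1.279 rad (73.3°).
Interpolate at f = 1/2 with slerp weights a = sin((1−f)δ)/sin δ ≈ 0.623, b = sin(fδ)/sin δ ≈ 0.623.
p = a·p₁ + b·p₂ ≈ (-0.342, -0.250, -0.906); φ = arcsin(p_z) ≈ -64.92°, λ = atan2(p_y, p_x) ≈ -143.82°.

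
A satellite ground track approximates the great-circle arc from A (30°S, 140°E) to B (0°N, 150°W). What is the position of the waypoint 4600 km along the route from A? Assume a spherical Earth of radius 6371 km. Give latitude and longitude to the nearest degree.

The haversine formula gives a central angle δ ≈ 1.270 rad (72.8°) between the endpoints. The total great-circle distance is δ·R ≈ 1.270 × 6371 ≈ 8092 km, so the target fraction is f = 4600/8092 ≈ 0.568.
Interpolate at f ≈ 0.568 with slerp weights a = sin((1−f)δ)/sin δ ≈ 0.546, b = sin(fδ)/sin δ ≈ 0.692.
p = a·p₁ + b·p₂ ≈ (-0.961, -0.042, -0.273); φ = arcsin(p_z) ≈ -15.83°, λ = atan2(p_y, p_x) ≈ -177.48°.

≈ (16°S, 177°W)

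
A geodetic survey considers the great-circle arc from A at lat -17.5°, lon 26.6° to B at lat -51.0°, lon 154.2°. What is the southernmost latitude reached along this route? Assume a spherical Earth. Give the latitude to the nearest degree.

≈ -61°

The great circle lies in the plane with unit normal n̂ = (p₁ × p₂)/|p₁ × p₂|.
Here n̂_z ≈ +0.480; the vertex latitude is φ_max = arccos|n̂_z| ≈ 61.3°.
Check via Clairaut: cos φ_max = |cos φ₁| · sin C = cos(17.5°)·sin(149.8°) ≈ 0.480, again giving ≈ 61.3°.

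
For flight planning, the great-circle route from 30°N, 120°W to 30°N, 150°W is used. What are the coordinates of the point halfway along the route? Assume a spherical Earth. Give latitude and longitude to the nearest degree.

From cos δ = sin φ₁ sin φ₂ + cos φ₁ cos φ₂ cos Δλ, the central angle is δ ≈ 0.452 rad (25.9°).
Interpolate at f = 1/2 with slerp weights a = sin((1−f)δ)/sin δ ≈ 0.513, b = sin(fδ)/sin δ ≈ 0.513.
p = a·p₁ + b·p₂ ≈ (-0.607, -0.607, 0.513); φ = arcsin(p_z) ≈ 30.87°, λ = atan2(p_y, p_x) ≈ -135.00°.

≈ 31°N, 135°W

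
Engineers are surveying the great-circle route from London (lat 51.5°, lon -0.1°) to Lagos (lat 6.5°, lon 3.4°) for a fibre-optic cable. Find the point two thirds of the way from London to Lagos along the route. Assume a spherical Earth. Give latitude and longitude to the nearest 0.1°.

≈ lat 21.5°, lon 2.5°

From cos δ = sin φ₁ sin φ₂ + cos φ₁ cos φ₂ cos Δλ, the central angle is δ ≈ 0.787 rad (45.1°).
Interpolate at f = 2/3 with slerp weights a = sin((1−f)δ)/sin δ ≈ 0.366, b = sin(fδ)/sin δ ≈ 0.707.
p = a·p₁ + b·p₂ ≈ (0.929, 0.041, 0.367); φ = arcsin(p_z) ≈ 21.51°, λ = atan2(p_y, p_x) ≈ 2.54°.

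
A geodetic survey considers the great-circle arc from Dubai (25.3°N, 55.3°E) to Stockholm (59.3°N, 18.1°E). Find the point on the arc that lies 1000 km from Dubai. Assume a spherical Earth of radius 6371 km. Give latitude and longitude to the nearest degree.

≈ (33°N, 50°E)

Convert each endpoint to a unit vector on the sphere (x = cos φ cos λ, y = cos φ sin λ, z = sin φ).
The central angle between the endpoints is δ = arccos(p₁·p₂) ≈ 0.745 rad (42.7°). The total great-circle distance is δ·R ≈ 0.745 × 6371 ≈ 4746 km, so the target fraction is f = 1000/4746 ≈ 0.211.
Interpolate at f ≈ 0.211 with slerp weights a = sin((1−f)δ)/sin δ ≈ 0.818, b = sin(fδ)/sin δ ≈ 0.231.
p = a·p₁ + b·p₂ ≈ (0.533, 0.645, 0.548); φ = arcsin(p_z) ≈ 33.23°, λ = atan2(p_y, p_x) ≈ 50.42°.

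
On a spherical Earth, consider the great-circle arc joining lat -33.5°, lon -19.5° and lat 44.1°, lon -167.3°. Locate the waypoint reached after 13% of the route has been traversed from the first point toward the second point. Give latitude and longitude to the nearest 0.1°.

Write both endpoints as unit vectors p₁, p₂ with components (cos φ cos λ, cos φ sin λ, sin φ).
The central angle between the endpoints is δ = arccos(p₁·p₂) ≈ 2.670 rad (153.0°).
Interpolate at f = 0.13 with slerp weights a = sin((1−f)δ)/sin δ ≈ 1.607, b = sin(fδ)/sin δ ≈ 0.749.
p = a·p₁ + b·p₂ ≈ (0.739, -0.566, -0.366); φ = arcsin(p_z) ≈ -21.48°, λ = atan2(p_y, p_x) ≈ -37.43°.

≈ lat -21.5°, lon -37.4°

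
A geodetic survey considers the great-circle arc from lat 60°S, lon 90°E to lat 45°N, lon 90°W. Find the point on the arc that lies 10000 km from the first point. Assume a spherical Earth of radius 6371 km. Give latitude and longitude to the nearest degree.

≈ lat 30°S, lon 90°W

Convert each endpoint to a unit vector on the sphere (x = cos φ cos λ, y = cos φ sin λ, z = sin φ).
The central angle between the endpoints is δ = arccos(p₁·p₂) ≈ 2.880 rad (165.0°). The total great-circle distance is δ·R ≈ 2.880 × 6371 ≈ 18347 km, so the target fraction is f = 10000/18347 ≈ 0.545.
Interpolate at f ≈ 0.545 with slerp weights a = sin((1−f)δ)/sin δ ≈ 3.733, b = sin(fδ)/sin δ ≈ 3.864.
p = a·p₁ + b·p₂ ≈ (0.000, -0.865, -0.501); φ = arcsin(p_z) ≈ -30.07°, λ = atan2(p_y, p_x) ≈ -90.00°.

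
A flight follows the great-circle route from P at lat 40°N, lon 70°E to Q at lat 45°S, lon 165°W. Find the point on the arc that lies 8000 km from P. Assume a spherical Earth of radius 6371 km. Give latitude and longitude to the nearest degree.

≈ lat 7°S, lon 129°E

Convert each endpoint to a unit vector on the sphere (x = cos φ cos λ, y = cos φ sin λ, z = sin φ).
The central angle between the endpoints is δ = arccos(p₁·p₂) ≈ 2.442 rad (139.9°). The total great-circle distance is δ·R ≈ 2.442 × 6371 ≈ 15559 km, so the target fraction is f = 8000/15559 ≈ 0.514.
Interpolate at f ≈ 0.514 with slerp weights a = sin((1−f)δ)/sin δ ≈ 1.440, b = sin(fδ)/sin δ ≈ 1.477.
p = a·p₁ + b·p₂ ≈ (-0.631, 0.766, -0.119); φ = arcsin(p_z) ≈ -6.81°, λ = atan2(p_y, p_x) ≈ 129.49°.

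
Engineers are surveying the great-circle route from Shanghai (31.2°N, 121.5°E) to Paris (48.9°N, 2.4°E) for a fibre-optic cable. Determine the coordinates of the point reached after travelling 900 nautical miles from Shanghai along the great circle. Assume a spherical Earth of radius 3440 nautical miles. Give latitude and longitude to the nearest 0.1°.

Convert each endpoint to a unit vector on the sphere (x = cos φ cos λ, y = cos φ sin λ, z = sin φ).
The central angle between the endpoints is δ = arccos(p₁·p₂) ≈ 1.454 rad (83.3°). The total great-circle distance is δ·R ≈ 1.454 × 3440 ≈ 5000 nmi, so the target fraction is f = 900/5000 ≈ 0.180.
Interpolate at f ≈ 0.180 with slerp weights a = sin((1−f)δ)/sin δ ≈ 0.936, b = sin(fδ)/sin δ ≈ 0.260.
p = a·p₁ + b·p₂ ≈ (-0.247, 0.689, 0.681); φ = arcsin(p_z) ≈ 42.91°, λ = atan2(p_y, p_x) ≈ 109.71°.

≈ (42.9°N, 109.7°E)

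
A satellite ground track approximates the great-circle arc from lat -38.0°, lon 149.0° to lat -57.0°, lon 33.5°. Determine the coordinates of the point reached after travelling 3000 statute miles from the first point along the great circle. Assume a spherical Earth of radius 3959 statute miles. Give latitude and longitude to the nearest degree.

≈ lat -65°, lon 90°

Write both endpoints as unit vectors p₁, p₂ with components (cos φ cos λ, cos φ sin λ, sin φ).
The central angle between the endpoints is δ = arccos(p₁·p₂) ≈ 1.233 rad (70.6°). The total great-circle distance is δ·R ≈ 1.233 × 3959 ≈ 4881 mi, so the target fraction is f = 3000/4881 ≈ 0.615.
Interpolate at f ≈ 0.615 with slerp weights a = sin((1−f)δ)/sin δ ≈ 0.485, b = sin(fδ)/sin δ ≈ 0.729.
p = a·p₁ + b·p₂ ≈ (0.003, 0.416, -0.909); φ = arcsin(p_z) ≈ -65.43°, λ = atan2(p_y, p_x) ≈ 89.53°.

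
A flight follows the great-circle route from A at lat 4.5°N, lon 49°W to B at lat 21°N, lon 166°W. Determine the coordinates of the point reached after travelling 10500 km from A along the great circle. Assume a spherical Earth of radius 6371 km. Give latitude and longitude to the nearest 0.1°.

Convert each endpoint to a unit vector on the sphere (x = cos φ cos λ, y = cos φ sin λ, z = sin φ).
The central angle between the endpoints is δ = arccos(p₁·p₂) ≈ 1.976 rad (113.2°). The total great-circle distance is δ·R ≈ 1.976 × 6371 ≈ 12591 km, so the target fraction is f = 10500/12591 ≈ 0.834.
Interpolate at f ≈ 0.834 with slerp weights a = sin((1−f)δ)/sin δ ≈ 0.351, b = sin(fδ)/sin δ ≈ 1.085.
p = a·p₁ + b·p₂ ≈ (-0.753, -0.509, 0.416); φ = arcsin(p_z) ≈ 24.60°, λ = atan2(p_y, p_x) ≈ -145.96°.

≈ lat 24.6°N, lon 146.0°W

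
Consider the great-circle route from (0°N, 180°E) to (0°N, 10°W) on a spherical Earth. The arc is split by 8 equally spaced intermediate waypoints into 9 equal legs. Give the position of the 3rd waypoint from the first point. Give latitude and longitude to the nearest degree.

≈ (0°N, 123°W)

Convert each endpoint to a unit vector on the sphere (x = cos φ cos λ, y = cos φ sin λ, z = sin φ).
The central angle between the endpoints is δ = arccos(p₁·p₂) ≈ 2.967 rad (170.0°).
Interpolate at f = 3/9 with slerp weights a = sin((1−f)δ)/sin δ ≈ 5.288, b = sin(fδ)/sin δ ≈ 4.811.
p = a·p₁ + b·p₂ ≈ (-0.550, -0.835, 0.000); φ = arcsin(p_z) ≈ 0.00°, λ = atan2(p_y, p_x) ≈ -123.33°.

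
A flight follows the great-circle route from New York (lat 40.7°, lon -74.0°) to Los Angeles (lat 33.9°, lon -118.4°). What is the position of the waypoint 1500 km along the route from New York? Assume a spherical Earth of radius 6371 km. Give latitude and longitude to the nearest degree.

≈ lat 40°, lon -92°

The haversine formula gives a central angle δ ≈ 0.621 rad (35.6°) between the endpoints. The total great-circle distance is δ·R ≈ 0.621 × 6371 ≈ 3956 km, so the target fraction is f = 1500/3956 ≈ 0.379.
Interpolate at f ≈ 0.379 with slerp weights a = sin((1−f)δ)/sin δ ≈ 0.646, b = sin(fδ)/sin δ ≈ 0.401.
p = a·p₁ + b·p₂ ≈ (-0.023, -0.764, 0.645); φ = arcsin(p_z) ≈ 40.17°, λ = atan2(p_y, p_x) ≈ -91.74°.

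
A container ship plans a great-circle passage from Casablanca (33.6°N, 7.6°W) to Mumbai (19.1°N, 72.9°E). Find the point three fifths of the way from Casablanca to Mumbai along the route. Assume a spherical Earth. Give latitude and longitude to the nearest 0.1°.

Convert each endpoint to a unit vector on the sphere (x = cos φ cos λ, y = cos φ sin λ, z = sin φ).
The central angle between the endpoints is δ = arccos(p₁·p₂) ≈ 1.255 rad (71.9°).
Interpolate at f = 3/5 with slerp weights a = sin((1−f)δ)/sin δ ≈ 0.506, b = sin(fδ)/sin δ ≈ 0.719.
p = a·p₁ + b·p₂ ≈ (0.618, 0.594, 0.515); φ = arcsin(p_z) ≈ 31.03°, λ = atan2(p_y, p_x) ≈ 43.87°.

≈ (31.0°N, 43.9°E)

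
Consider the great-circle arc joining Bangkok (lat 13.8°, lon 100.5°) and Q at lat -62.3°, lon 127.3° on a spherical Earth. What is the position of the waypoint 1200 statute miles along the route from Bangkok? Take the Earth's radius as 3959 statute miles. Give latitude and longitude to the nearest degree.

Convert each endpoint to a unit vector on the sphere (x = cos φ cos λ, y = cos φ sin λ, z = sin φ).
The central angle between the endpoints is δ = arccos(p₁·p₂) ≈ 1.378 rad (78.9°). The total great-circle distance is δ·R ≈ 1.378 × 3959 ≈ 5455 mi, so the target fraction is f = 1200/5455 ≈ 0.220.
Interpolate at f ≈ 0.220 with slerp weights a = sin((1−f)δ)/sin δ ≈ 0.896, b = sin(fδ)/sin δ ≈ 0.304.
p = a·p₁ + b·p₂ ≈ (-0.244, 0.968, -0.056); φ = arcsin(p_z) ≈ -3.18°, λ = atan2(p_y, p_x) ≈ 104.16°.

≈ lat -3°, lon 104°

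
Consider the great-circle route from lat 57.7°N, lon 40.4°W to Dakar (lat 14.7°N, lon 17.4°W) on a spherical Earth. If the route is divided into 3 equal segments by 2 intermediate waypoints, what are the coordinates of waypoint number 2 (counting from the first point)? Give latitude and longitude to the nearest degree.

Convert each endpoint to a unit vector on the sphere (x = cos φ cos λ, y = cos φ sin λ, z = sin φ).
The central angle between the endpoints is δ = arccos(p₁·p₂) ≈ 0.809 rad (46.3°).
Interpolate at f = 2/3 with slerp weights a = sin((1−f)δ)/sin δ ≈ 0.368, b = sin(fδ)/sin δ ≈ 0.710.
p = a·p₁ + b·p₂ ≈ (0.805, -0.333, 0.491); φ = arcsin(p_z) ≈ 29.43°, λ = atan2(p_y, p_x) ≈ -22.46°.

≈ lat 29°N, lon 22°W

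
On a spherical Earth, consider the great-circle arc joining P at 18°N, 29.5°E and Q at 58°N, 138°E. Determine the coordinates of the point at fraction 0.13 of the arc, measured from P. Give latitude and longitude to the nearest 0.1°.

From cos δ = sin φ₁ sin φ₂ + cos φ₁ cos φ₂ cos Δλ, the central angle is δ ≈ 1.468 rad (84.1°).
Interpolate at f = 0.13 with slerp weights a = sin((1−f)δ)/sin δ ≈ 0.962, b = sin(fδ)/sin δ ≈ 0.191.
p = a·p₁ + b·p₂ ≈ (0.721, 0.518, 0.459); φ = arcsin(p_z) ≈ 27.33°, λ = atan2(p_y, p_x) ≈ 35.69°.

≈ 27.3°N, 35.7°E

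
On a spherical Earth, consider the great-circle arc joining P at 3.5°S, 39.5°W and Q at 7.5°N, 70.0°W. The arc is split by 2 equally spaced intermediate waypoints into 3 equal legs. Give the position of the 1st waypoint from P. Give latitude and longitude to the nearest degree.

The haversine formula gives a central angle δ ≈ 0.565 rad (32.4°) between the endpoints.
Interpolate at f = 1/3 with slerp weights a = sin((1−f)δ)/sin δ ≈ 0.687, b = sin(fδ)/sin δ ≈ 0.350.
p = a·p₁ + b·p₂ ≈ (0.648, -0.762, 0.004); φ = arcsin(p_z) ≈ 0.21°, λ = atan2(p_y, p_x) ≈ -49.63°.

≈ 0°N, 50°W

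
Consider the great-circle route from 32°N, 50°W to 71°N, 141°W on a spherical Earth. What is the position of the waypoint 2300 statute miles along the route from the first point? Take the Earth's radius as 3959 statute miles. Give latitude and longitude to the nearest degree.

From cos δ = sin φ₁ sin φ₂ + cos φ₁ cos φ₂ cos Δλ, the central angle is δ ≈ 1.052 rad (60.2°). The total great-circle distance is δ·R ≈ 1.052 × 3959 ≈ 4163 mi, so the target fraction is f = 2300/4163 ≈ 0.552.
Interpolate at f ≈ 0.552 with slerp weights a = sin((1−f)δ)/sin δ ≈ 0.522, b = sin(fδ)/sin δ ≈ 0.632.
p = a·p₁ + b·p₂ ≈ (0.125, -0.469, 0.874); φ = arcsin(p_z) ≈ 60.98°, λ = atan2(p_y, p_x) ≈ -75.10°.

≈ 61°N, 75°W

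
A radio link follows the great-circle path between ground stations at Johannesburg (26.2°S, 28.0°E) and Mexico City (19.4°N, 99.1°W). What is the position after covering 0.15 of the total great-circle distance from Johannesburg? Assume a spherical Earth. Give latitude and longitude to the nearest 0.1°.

Write both endpoints as unit vectors p₁, p₂ with components (cos φ cos λ, cos φ sin λ, sin φ).
The central angle between the endpoints is δ = arccos(p₁·p₂) ≈ 2.288 rad (131.1°).
Interpolate at f = 0.15 with slerp weights a = sin((1−f)δ)/sin δ ≈ 1.235, b = sin(fδ)/sin δ ≈ 0.446.
p = a·p₁ + b·p₂ ≈ (0.912, 0.104, -0.397); φ = arcsin(p_z) ≈ -23.39°, λ = atan2(p_y, p_x) ≈ 6.54°.

≈ 23.4°S, 6.5°E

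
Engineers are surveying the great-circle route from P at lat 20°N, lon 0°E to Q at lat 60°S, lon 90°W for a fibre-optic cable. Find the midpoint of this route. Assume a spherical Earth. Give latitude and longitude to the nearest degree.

Convert each endpoint to a unit vector on the sphere (x = cos φ cos λ, y = cos φ sin λ, z = sin φ).
The central angle between the endpoints is δ = arccos(p₁·p₂) ≈ 1.872 rad (107.2°).
Interpolate at f = 1/2 with slerp weights a = sin((1−f)δ)/sin δ ≈ 0.843, b = sin(fδ)/sin δ ≈ 0.843.
p = a·p₁ + b·p₂ ≈ (0.792, -0.421, -0.442); φ = arcsin(p_z) ≈ -26.21°, λ = atan2(p_y, p_x) ≈ -28.02°.

≈ lat 26°S, lon 28°W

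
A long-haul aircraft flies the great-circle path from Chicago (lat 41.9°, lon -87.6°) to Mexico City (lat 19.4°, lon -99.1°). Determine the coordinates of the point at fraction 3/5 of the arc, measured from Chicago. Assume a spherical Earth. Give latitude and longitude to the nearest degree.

From cos δ = sin φ₁ sin φ₂ + cos φ₁ cos φ₂ cos Δλ, the central angle is δ ≈ 0.428 rad (24.5°).
Interpolate at f = 3/5 with slerp weights a = sin((1−f)δ)/sin δ ≈ 0.410, b = sin(fδ)/sin δ ≈ 0.612.
p = a·p₁ + b·p₂ ≈ (-0.078, -0.875, 0.477); φ = arcsin(p_z) ≈ 28.51°, λ = atan2(p_y, p_x) ≈ -95.13°.

≈ lat 29°, lon -95°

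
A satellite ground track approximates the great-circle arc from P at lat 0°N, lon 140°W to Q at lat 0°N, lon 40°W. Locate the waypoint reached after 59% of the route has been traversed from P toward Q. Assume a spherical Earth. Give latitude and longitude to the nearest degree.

Convert each endpoint to a unit vector on the sphere (x = cos φ cos λ, y = cos φ sin λ, z = sin φ).
The central angle between the endpoints is δ = arccos(p₁·p₂) ≈ 1.745 rad (100.0°).
Interpolate at f = 0.59 with slerp weights a = sin((1−f)δ)/sin δ ≈ 0.666, b = sin(fδ)/sin δ ≈ 0.870.
p = a·p₁ + b·p₂ ≈ (0.156, -0.988, 0.000); φ = arcsin(p_z) ≈ 0.00°, λ = atan2(p_y, p_x) ≈ -81.00°.

≈ lat 0°N, lon 81°W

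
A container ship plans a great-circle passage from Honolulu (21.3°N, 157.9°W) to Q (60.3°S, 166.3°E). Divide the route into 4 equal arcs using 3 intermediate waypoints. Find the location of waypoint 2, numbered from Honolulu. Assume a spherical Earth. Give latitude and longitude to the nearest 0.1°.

Convert each endpoint to a unit vector on the sphere (x = cos φ cos λ, y = cos φ sin λ, z = sin φ).
The central angle between the endpoints is δ = arccos(p₁·p₂) ≈ 1.512 rad (86.6°).
Interpolate at f = 2/4 with slerp weights a = sin((1−f)δ)/sin δ ≈ 0.687, b = sin(fδ)/sin δ ≈ 0.687.
p = a·p₁ + b·p₂ ≈ (-0.924, -0.160, -0.347); φ = arcsin(p_z) ≈ -20.32°, λ = atan2(p_y, p_x) ≈ -170.16°.

≈ (20.3°S, 170.2°W)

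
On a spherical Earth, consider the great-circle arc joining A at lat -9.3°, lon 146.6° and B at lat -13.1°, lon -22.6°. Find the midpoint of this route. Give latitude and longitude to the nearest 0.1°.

≈ lat -64.5°, lon 66.0°

Convert each endpoint to a unit vector on the sphere (x = cos φ cos λ, y = cos φ sin λ, z = sin φ).
The central angle between the endpoints is δ = arccos(p₁·p₂) ≈ 2.708 rad (155.2°).
Interpolate at f = 1/2 with slerp weights a = sin((1−f)δ)/sin δ ≈ 2.325, b = sin(fδ)/sin δ ≈ 2.325.
p = a·p₁ + b·p₂ ≈ (0.175, 0.393, -0.903); φ = arcsin(p_z) ≈ -64.53°, λ = atan2(p_y, p_x) ≈ 65.97°.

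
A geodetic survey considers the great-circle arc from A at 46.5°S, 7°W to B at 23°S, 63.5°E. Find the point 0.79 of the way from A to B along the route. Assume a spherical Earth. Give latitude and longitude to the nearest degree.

Convert each endpoint to a unit vector on the sphere (x = cos φ cos λ, y = cos φ sin λ, z = sin φ).
The central angle between the endpoints is δ = arccos(p₁·p₂) ≈ 1.053 rad (60.3°).
Interpolate at f = 0.79 with slerp weights a = sin((1−f)δ)/sin δ ≈ 0.252, b = sin(fδ)/sin δ ≈ 0.851.
p = a·p₁ + b·p₂ ≈ (0.522, 0.680, -0.516); φ = arcsin(p_z) ≈ -31.03°, λ = atan2(p_y, p_x) ≈ 52.48°.

≈ 31°S, 52°E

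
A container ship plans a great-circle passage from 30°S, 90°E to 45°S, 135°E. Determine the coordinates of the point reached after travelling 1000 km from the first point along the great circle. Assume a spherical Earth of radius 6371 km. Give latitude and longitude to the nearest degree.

From cos δ = sin φ₁ sin φ₂ + cos φ₁ cos φ₂ cos Δλ, the central angle is δ ≈ 0.666 rad (38.1°). The total great-circle distance is δ·R ≈ 0.666 × 6371 ≈ 4240 km, so the target fraction is f = 1000/4240 ≈ 0.236.
Interpolate at f ≈ 0.236 with slerp weights a = sin((1−f)δ)/sin δ ≈ 0.789, b = sin(fδ)/sin δ ≈ 0.253.
p = a·p₁ + b·p₂ ≈ (-0.127, 0.810, -0.573); φ = arcsin(p_z) ≈ -34.98°, λ = atan2(p_y, p_x) ≈ 98.89°.

≈ 35°S, 99°E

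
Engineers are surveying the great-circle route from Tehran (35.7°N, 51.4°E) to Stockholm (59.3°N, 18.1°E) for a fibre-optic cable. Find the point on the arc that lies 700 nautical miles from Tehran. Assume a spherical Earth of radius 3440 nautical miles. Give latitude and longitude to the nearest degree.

≈ (45°N, 43°E)

Convert each endpoint to a unit vector on the sphere (x = cos φ cos λ, y = cos φ sin λ, z = sin φ).
The central angle between the endpoints is δ = arccos(p₁·p₂) ≈ 0.558 rad (32.0°). The total great-circle distance is δ·R ≈ 0.558 × 3440 ≈ 1920 nmi, so the target fraction is f = 700/1920 ≈ 0.365.
Interpolate at f ≈ 0.365 with slerp weights a = sin((1−f)δ)/sin δ ≈ 0.656, b = sin(fδ)/sin δ ≈ 0.382.
p = a·p₁ + b·p₂ ≈ (0.517, 0.477, 0.711); φ = arcsin(p_z) ≈ 45.29°, λ = atan2(p_y, p_x) ≈ 42.65°.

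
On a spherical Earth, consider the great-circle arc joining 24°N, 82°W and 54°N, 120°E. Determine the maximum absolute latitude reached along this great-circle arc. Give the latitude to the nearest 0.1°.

The great circle lies in the plane with unit normal n̂ = (p₁ × p₂)/|p₁ × p₂|.
Here n̂_z ≈ -0.204; the vertex latitude is φ_max = arccos|n̂_z| ≈ 78.2°.
Check via Clairaut: cos φ_max = |cos φ₁| · sin C = cos(24.0°)·sin(12.9°) ≈ 0.204, again giving ≈ 78.2°.

≈ 78.2°N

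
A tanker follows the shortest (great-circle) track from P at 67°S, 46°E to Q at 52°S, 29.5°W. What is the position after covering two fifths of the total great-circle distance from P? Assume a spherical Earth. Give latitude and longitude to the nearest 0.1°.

≈ 66.3°S, 6.8°E

Convert each endpoint to a unit vector on the sphere (x = cos φ cos λ, y = cos φ sin λ, z = sin φ).
The central angle between the endpoints is δ = arccos(p₁·p₂) ≈ 0.667 rad (38.2°).
Interpolate at f = 2/5 with slerp weights a = sin((1−f)δ)/sin δ ≈ 0.630, b = sin(fδ)/sin δ ≈ 0.426.
p = a·p₁ + b·p₂ ≈ (0.399, 0.048, -0.916); φ = arcsin(p_z) ≈ -66.29°, λ = atan2(p_y, p_x) ≈ 6.83°.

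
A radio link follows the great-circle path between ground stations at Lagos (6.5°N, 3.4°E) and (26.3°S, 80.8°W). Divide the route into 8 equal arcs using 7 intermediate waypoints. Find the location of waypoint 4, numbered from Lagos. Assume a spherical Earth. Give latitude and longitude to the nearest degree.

The haversine formula gives a central angle δ ≈ 1.531 rad (87.7°) between the endpoints.
Interpolate at f = 4/8 with slerp weights a = sin((1−f)δ)/sin δ ≈ 0.693, b = sin(fδ)/sin δ ≈ 0.693.
p = a·p₁ + b·p₂ ≈ (0.787, -0.573, -0.229); φ = arcsin(p_z) ≈ -13.22°, λ = atan2(p_y, p_x) ≈ -36.04°.

≈ (13°S, 36°W)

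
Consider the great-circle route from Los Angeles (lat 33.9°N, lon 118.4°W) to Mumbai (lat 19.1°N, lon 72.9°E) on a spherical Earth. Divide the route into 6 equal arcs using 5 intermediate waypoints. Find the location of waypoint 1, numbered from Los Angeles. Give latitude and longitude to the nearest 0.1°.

Convert each endpoint to a unit vector on the sphere (x = cos φ cos λ, y = cos φ sin λ, z = sin φ).
The central angle between the endpoints is δ = arccos(p₁·p₂) ≈ 2.198 rad (125.9°).
Interpolate at f = 1/6 with slerp weights a = sin((1−f)δ)/sin δ ≈ 1.193, b = sin(fδ)/sin δ ≈ 0.442.
p = a·p₁ + b·p₂ ≈ (-0.348, -0.472, 0.810); φ = arcsin(p_z) ≈ 54.11°, λ = atan2(p_y, p_x) ≈ -126.43°.

≈ lat 54.1°N, lon 126.4°W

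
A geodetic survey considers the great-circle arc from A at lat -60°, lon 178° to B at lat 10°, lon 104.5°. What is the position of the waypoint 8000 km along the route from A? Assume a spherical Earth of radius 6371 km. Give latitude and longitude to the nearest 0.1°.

Write both endpoints as unit vectors p₁, p₂ with components (cos φ cos λ, cos φ sin λ, sin φ).
The central angle between the endpoints is δ = arccos(p₁·p₂) ≈ 1.581 rad (90.6°). The total great-circle distance is δ·R ≈ 1.581 × 6371 ≈ 10075 km, so the target fraction is f = 8000/10075 ≈ 0.794.
Interpolate at f ≈ 0.794 with slerp weights a = sin((1−f)δ)/sin δ ≈ 0.320, b = sin(fδ)/sin δ ≈ 0.951.
p = a·p₁ + b·p₂ ≈ (-0.394, 0.912, -0.112); φ = arcsin(p_z) ≈ -6.43°, λ = atan2(p_y, p_x) ≈ 113.38°.

≈ lat -6.4°, lon 113.4°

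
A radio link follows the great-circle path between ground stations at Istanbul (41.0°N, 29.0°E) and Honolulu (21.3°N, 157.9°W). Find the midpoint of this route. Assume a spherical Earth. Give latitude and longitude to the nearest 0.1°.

≈ 78.7°N, 175.7°E

Convert each endpoint to a unit vector on the sphere (x = cos φ cos λ, y = cos φ sin λ, z = sin φ).
The central angle between the endpoints is δ = arccos(p₁·p₂) ≈ 2.049 rad (117.4°).
Interpolate at f = 1/2 with slerp weights a = sin((1−f)δ)/sin δ ≈ 0.962, b = sin(fδ)/sin δ ≈ 0.962.
p = a·p₁ + b·p₂ ≈ (-0.195, 0.015, 0.981); φ = arcsin(p_z) ≈ 78.70°, λ = atan2(p_y, p_x) ≈ 175.67°.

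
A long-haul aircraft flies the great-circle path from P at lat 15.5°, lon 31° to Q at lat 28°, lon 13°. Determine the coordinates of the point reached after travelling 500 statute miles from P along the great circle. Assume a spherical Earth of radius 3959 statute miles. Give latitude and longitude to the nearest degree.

Convert each endpoint to a unit vector on the sphere (x = cos φ cos λ, y = cos φ sin λ, z = sin φ).
The central angle between the endpoints is δ = arccos(p₁·p₂) ≈ 0.364 rad (20.8°). The total great-circle distance is δ·R ≈ 0.364 × 3959 ≈ 1439 mi, so the target fraction is f = 500/1439 ≈ 0.347.
Interpolate at f ≈ 0.347 with slerp weights a = sin((1−f)δ)/sin δ ≈ 0.661, b = sin(fδ)/sin δ ≈ 0.354.
p = a·p₁ + b·p₂ ≈ (0.851, 0.398, 0.343); φ = arcsin(p_z) ≈ 20.06°, λ = atan2(p_y, p_x) ≈ 25.09°.

≈ lat 20°, lon 25°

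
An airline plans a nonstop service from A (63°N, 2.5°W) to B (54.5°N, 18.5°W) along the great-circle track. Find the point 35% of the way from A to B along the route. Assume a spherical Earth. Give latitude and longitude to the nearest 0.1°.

Convert each endpoint to a unit vector on the sphere (x = cos φ cos λ, y = cos φ sin λ, z = sin φ).
The central angle between the endpoints is δ = arccos(p₁·p₂) ≈ 0.206 rad (11.8°).
Interpolate at f = 0.35 with slerp weights a = sin((1−f)δ)/sin δ ≈ 0.653, b = sin(fδ)/sin δ ≈ 0.352.
p = a·p₁ + b·p₂ ≈ (0.490, -0.078, 0.868); φ = arcsin(p_z) ≈ 60.26°, λ = atan2(p_y, p_x) ≈ -9.02°.

≈ (60.3°N, 9.0°W)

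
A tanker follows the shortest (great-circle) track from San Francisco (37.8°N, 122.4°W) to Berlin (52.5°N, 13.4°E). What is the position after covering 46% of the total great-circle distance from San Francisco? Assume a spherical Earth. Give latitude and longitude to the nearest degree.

≈ 67°N, 80°W

Convert each endpoint to a unit vector on the sphere (x = cos φ cos λ, y = cos φ sin λ, z = sin φ).
The central angle between the endpoints is δ = arccos(p₁·p₂) ≈ 1.429 rad (81.9°).
Interpolate at f = 0.46 with slerp weights a = sin((1−f)δ)/sin δ ≈ 0.704, b = sin(fδ)/sin δ ≈ 0.617.
p = a·p₁ + b·p₂ ≈ (0.067, -0.383, 0.921); φ = arcsin(p_z) ≈ 67.13°, λ = atan2(p_y, p_x) ≈ -80.03°.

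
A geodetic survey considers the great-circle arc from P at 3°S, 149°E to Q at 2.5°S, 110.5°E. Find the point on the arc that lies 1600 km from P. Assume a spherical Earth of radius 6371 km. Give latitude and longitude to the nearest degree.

From cos δ = sin φ₁ sin φ₂ + cos φ₁ cos φ₂ cos Δλ, the central angle is δ ≈ 0.671 rad (38.5°). The total great-circle distance is δ·R ≈ 0.671 × 6371 ≈ 4276 km, so the target fraction is f = 1600/4276 ≈ 0.374.
Interpolate at f ≈ 0.374 with slerp weights a = sin((1−f)δ)/sin δ ≈ 0.656, b = sin(fδ)/sin δ ≈ 0.400.
p = a·p₁ + b·p₂ ≈ (-0.701, 0.711, -0.052); φ = arcsin(p_z) ≈ -2.97°, λ = atan2(p_y, p_x) ≈ 134.59°.

≈ 3°S, 135°E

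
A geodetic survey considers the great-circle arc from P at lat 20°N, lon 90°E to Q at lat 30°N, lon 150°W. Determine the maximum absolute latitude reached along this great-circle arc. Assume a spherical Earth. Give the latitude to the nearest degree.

≈ 44°N

The great circle lies in the plane with unit normal n̂ = (p₁ × p₂)/|p₁ × p₂|.
Here n̂_z ≈ +0.725; the vertex latitude is φ_max = arccos|n̂_z| ≈ 43.5°.
Check via Clairaut: cos φ_max = |cos φ₁| · sin C = cos(20.0°)·sin(50.5°) ≈ 0.725, again giving ≈ 43.5°.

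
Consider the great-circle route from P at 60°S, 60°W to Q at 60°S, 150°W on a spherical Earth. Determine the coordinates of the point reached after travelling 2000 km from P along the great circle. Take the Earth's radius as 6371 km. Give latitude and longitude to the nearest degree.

The haversine formula gives a central angle δ ≈ 0.723 rad (41.4°) between the endpoints. The total great-circle distance is δ·R ≈ 0.723 × 6371 ≈ 4605 km, so the target fraction is f = 2000/4605 ≈ 0.434.
Interpolate at f ≈ 0.434 with slerp weights a = sin((1−f)δ)/sin δ ≈ 0.601, b = sin(fδ)/sin δ ≈ 0.467.
p = a·p₁ + b·p₂ ≈ (-0.052, -0.377, -0.925); φ = arcsin(p_z) ≈ -67.63°, λ = atan2(p_y, p_x) ≈ -97.84°.

≈ 68°S, 98°W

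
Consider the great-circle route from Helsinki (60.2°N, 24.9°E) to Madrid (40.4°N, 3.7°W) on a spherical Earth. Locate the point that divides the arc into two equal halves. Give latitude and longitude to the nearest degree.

≈ 51°N, 8°E

The haversine formula gives a central angle δ ≈ 0.463 rad (26.5°) between the endpoints.
Interpolate at f = 1/2 with slerp weights a = sin((1−f)δ)/sin δ ≈ 0.514, b = sin(fδ)/sin δ ≈ 0.514.
p = a·p₁ + b·p₂ ≈ (0.622, 0.082, 0.779); φ = arcsin(p_z) ≈ 51.14°, λ = atan2(p_y, p_x) ≈ 7.53°.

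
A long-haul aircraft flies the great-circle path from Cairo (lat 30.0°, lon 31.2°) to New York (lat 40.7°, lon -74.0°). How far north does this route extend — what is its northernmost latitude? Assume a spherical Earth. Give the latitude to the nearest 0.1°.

≈ 50.1°

The great circle lies in the plane with unit normal n̂ = (p₁ × p₂)/|p₁ × p₂|.
Here n̂_z ≈ -0.641; the vertex latitude is φ_max = arccos|n̂_z| ≈ 50.1°.
Check via Clairaut: cos φ_max = |cos φ₁| · sin C = cos(30.0°)·sin(47.8°) ≈ 0.641, again giving ≈ 50.1°.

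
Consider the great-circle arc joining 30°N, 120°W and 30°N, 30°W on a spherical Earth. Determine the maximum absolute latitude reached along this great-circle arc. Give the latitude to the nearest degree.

≈ 39°N

The great circle lies in the plane with unit normal n̂ = (p₁ × p₂)/|p₁ × p₂|.
Here n̂_z ≈ +0.775; the vertex latitude is φ_max = arccos|n̂_z| ≈ 39.2°.
Check via Clairaut: cos φ_max = |cos φ₁| · sin C = cos(30.0°)·sin(63.4°) ≈ 0.775, again giving ≈ 39.2°.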